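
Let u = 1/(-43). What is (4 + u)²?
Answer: 29241/1849 ≈ 15.814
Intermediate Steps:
u = -1/43 ≈ -0.023256
(4 + u)² = (4 - 1/43)² = (171/43)² = 29241/1849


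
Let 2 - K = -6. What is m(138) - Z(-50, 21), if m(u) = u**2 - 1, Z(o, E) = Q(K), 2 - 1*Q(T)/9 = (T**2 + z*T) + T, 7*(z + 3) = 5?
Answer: 136559/7 ≈ 19508.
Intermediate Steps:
z = -16/7 (z = -3 + (1/7)*5 = -3 + 5/7 = -16/7 ≈ -2.2857)
K = 8 (K = 2 - 1*(-6) = 2 + 6 = 8)
Q(T) = 18 - 9*T**2 + 81*T/7 (Q(T) = 18 - 9*((T**2 - 16*T/7) + T) = 18 - 9*(T**2 - 9*T/7) = 18 + (-9*T**2 + 81*T/7) = 18 - 9*T**2 + 81*T/7)
Z(o, E) = -3258/7 (Z(o, E) = 18 - 9*8**2 + (81/7)*8 = 18 - 9*64 + 648/7 = 18 - 576 + 648/7 = -3258/7)
m(u) = -1 + u**2
m(138) - Z(-50, 21) = (-1 + 138**2) - 1*(-3258/7) = (-1 + 19044) + 3258/7 = 19043 + 3258/7 = 136559/7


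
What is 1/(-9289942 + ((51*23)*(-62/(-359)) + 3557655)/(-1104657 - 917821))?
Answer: -726069602/6745145767813955 ≈ -1.0764e-7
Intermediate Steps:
1/(-9289942 + ((51*23)*(-62/(-359)) + 3557655)/(-1104657 - 917821)) = 1/(-9289942 + (1173*(-62*(-1/359)) + 3557655)/(-2022478)) = 1/(-9289942 + (1173*(62/359) + 3557655)*(-1/2022478)) = 1/(-9289942 + (72726/359 + 3557655)*(-1/2022478)) = 1/(-9289942 + (1277270871/359)*(-1/2022478)) = 1/(-9289942 - 1277270871/726069602) = 1/(-6745145767813955/726069602) = -726069602/6745145767813955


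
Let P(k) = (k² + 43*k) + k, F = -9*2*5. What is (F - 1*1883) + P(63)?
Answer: 4768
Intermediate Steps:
F = -90 (F = -18*5 = -90)
P(k) = k² + 44*k
(F - 1*1883) + P(63) = (-90 - 1*1883) + 63*(44 + 63) = (-90 - 1883) + 63*107 = -1973 + 6741 = 4768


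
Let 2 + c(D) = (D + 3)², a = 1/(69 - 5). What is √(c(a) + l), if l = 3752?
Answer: √15397249/64 ≈ 61.311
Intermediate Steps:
a = 1/64 ≈ 0.015625
c(D) = -2 + (3 + D)² (c(D) = -2 + (D + 3)² = -2 + (3 + D)²)
√(c(a) + l) = √((-2 + (3 + 1/64)²) + 3752) = √((-2 + (193/64)²) + 3752) = √((-2 + 37249/4096) + 3752) = √(29057/4096 + 3752) = √(15397249/4096) = √15397249/64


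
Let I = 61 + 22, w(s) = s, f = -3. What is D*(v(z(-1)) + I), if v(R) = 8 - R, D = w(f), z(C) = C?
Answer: -276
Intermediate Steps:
D = -3
I = 83
D*(v(z(-1)) + I) = -3*((8 - 1*(-1)) + 83) = -3*((8 + 1) + 83) = -3*(9 + 83) = -3*92 = -276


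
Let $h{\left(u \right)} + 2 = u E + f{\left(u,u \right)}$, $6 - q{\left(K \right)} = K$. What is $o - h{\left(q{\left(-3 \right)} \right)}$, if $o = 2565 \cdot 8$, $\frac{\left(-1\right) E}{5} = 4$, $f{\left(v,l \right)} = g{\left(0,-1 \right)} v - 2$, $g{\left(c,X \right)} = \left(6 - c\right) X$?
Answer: $20758$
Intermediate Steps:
$g{\left(c,X \right)} = X \left(6 - c\right)$
$f{\left(v,l \right)} = -2 - 6 v$ ($f{\left(v,l \right)} = - (6 - 0) v - 2 = - (6 + 0) v - 2 = \left(-1\right) 6 v - 2 = - 6 v - 2 = -2 - 6 v$)
$E = -20$ ($E = \left(-5\right) 4 = -20$)
$q{\left(K \right)} = 6 - K$
$h{\left(u \right)} = -4 - 26 u$ ($h{\left(u \right)} = -2 - \left(2 + 6 u - u \left(-20\right)\right) = -2 - \left(2 + 26 u\right) = -4 - 26 u$)
$o = 20520$
$o - h{\left(q{\left(-3 \right)} \right)} = 20520 - \left(-4 - 26 \left(6 - -3\right)\right) = 20520 - \left(-4 - 26 \left(6 + 3\right)\right) = 20520 - \left(-4 - 234\right) = 20520 - -238 = 20520 + 238 = 20758$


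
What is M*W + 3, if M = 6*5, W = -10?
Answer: -297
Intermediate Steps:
M = 30
M*W + 3 = 30*(-10) + 3 = -300 + 3 = -297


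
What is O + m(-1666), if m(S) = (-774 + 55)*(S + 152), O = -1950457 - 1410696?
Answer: -2272587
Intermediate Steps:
O = -3361153
m(S) = -109288 - 719*S (m(S) = -719*(152 + S) = -109288 - 719*S)
O + m(-1666) = -3361153 + (-109288 - 719*(-1666)) = -3361153 + (-109288 + 1197854) = -3361153 + 1088566 = -2272587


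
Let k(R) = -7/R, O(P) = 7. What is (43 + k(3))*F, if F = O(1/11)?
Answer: 854/3 ≈ 284.67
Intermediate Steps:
F = 7
(43 + k(3))*F = (43 - 7/3)*7 = (122/3)*7 = 854/3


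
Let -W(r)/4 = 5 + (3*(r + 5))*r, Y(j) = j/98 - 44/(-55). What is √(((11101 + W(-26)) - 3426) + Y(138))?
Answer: 2*√338470/35 ≈ 33.245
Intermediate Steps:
Y(j) = ⅘ + j/98 (Y(j) = j*(1/98) - 44*(-1/55) = j/98 + ⅘ = ⅘ + j/98)
W(r) = -20 - 4*r*(15 + 3*r) (W(r) = -4*(5 + (3*(r + 5))*r) = -4*(5 + (3*(5 + r))*r) = -4*(5 + (15 + 3*r)*r) = -4*(5 + r*(15 + 3*r)) = -20 - 4*r*(15 + 3*r))
√(((11101 + W(-26)) - 3426) + Y(138)) = √(((11101 + (-20 - 60*(-26) - 12*(-26)²)) - 3426) + (⅘ + (1/98)*138)) = √(((11101 + (-20 + 1560 - 12*676)) - 3426) + (⅘ + 69/49)) = √(((11101 + (-20 + 1560 - 8112)) - 3426) + 541/245) = √(((11101 - 6572) - 3426) + 541/245) = √((4529 - 3426) + 541/245) = √(1103 + 541/245) = √(270776/245) = 2*√338470/35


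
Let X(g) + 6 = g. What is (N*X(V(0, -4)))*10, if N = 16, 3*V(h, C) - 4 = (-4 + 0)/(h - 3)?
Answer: -6080/9 ≈ -675.56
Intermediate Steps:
V(h, C) = 4/3 - 4/(3*(-3 + h)) (V(h, C) = 4/3 + ((-4 + 0)/(h - 3))/3 = 4/3 + (-4/(-3 + h))/3 = 4/3 - 4/(3*(-3 + h)))
X(g) = -6 + g
(N*X(V(0, -4)))*10 = (16*(-6 + 4*(-4 + 0)/(3*(-3 + 0))))*10 = (16*(-6 + (4/3)*(-4)/(-3)))*10 = (16*(-6 + (4/3)*(-1/3)*(-4)))*10 = (16*(-6 + 16/9))*10 = (16*(-38/9))*10 = -608/9*10 = -6080/9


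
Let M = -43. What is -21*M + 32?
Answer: 935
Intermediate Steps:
-21*M + 32 = -21*(-43) + 32 = 903 + 32 = 935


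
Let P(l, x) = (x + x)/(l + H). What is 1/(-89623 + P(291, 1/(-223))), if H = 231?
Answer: -58203/5216327470 ≈ -1.1158e-5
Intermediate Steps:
P(l, x) = 2*x/(231 + l) (P(l, x) = (x + x)/(l + 231) = (2*x)/(231 + l) = 2*x/(231 + l))
1/(-89623 + P(291, 1/(-223))) = 1/(-89623 + 2/(-223*(231 + 291))) = 1/(-89623 + 2*(-1/223)/522) = 1/(-89623 + 2*(-1/223)*(1/522)) = 1/(-89623 - 1/58203) = 1/(-5216327470/58203) = -58203/5216327470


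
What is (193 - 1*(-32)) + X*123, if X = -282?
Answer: -34461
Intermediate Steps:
(193 - 1*(-32)) + X*123 = (193 - 1*(-32)) - 282*123 = (193 + 32) - 34686 = 225 - 34686 = -34461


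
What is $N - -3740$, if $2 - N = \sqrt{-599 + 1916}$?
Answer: $3742 - \sqrt{1317} \approx 3705.7$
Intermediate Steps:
$N = 2 - \sqrt{1317}$ ($N = 2 - \sqrt{-599 + 1916} = 2 - \sqrt{1317} \approx -34.29$)
$N - -3740 = \left(2 - \sqrt{1317}\right) - -3740 = \left(2 - \sqrt{1317}\right) + 3740 = 3742 - \sqrt{1317}$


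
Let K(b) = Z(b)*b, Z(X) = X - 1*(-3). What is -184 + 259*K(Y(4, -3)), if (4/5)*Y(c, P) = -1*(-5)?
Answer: 236631/16 ≈ 14789.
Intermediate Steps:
Z(X) = 3 + X (Z(X) = X + 3 = 3 + X)
Y(c, P) = 25/4 (Y(c, P) = 5*(-1*(-5))/4 = (5/4)*5 = 25/4)
K(b) = b*(3 + b) (K(b) = (3 + b)*b = b*(3 + b))
-184 + 259*K(Y(4, -3)) = -184 + 259*(25*(3 + 25/4)/4) = -184 + 259*((25/4)*(37/4)) = -184 + 259*(925/16) = -184 + 239575/16 = 236631/16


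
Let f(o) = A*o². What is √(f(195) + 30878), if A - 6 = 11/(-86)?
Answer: √1879799438/86 ≈ 504.15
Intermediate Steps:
A = 505/86 (A = 6 + 11/(-86) = 6 + 11*(-1/86) = 6 - 11/86 = 505/86 ≈ 5.8721)
f(o) = 505*o²/86
√(f(195) + 30878) = √((505/86)*195² + 30878) = √((505/86)*38025 + 30878) = √(19202625/86 + 30878) = √(21858133/86) = √1879799438/86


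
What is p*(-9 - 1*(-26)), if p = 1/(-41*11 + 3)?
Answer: -17/448 ≈ -0.037946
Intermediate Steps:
p = -1/448 (p = 1/(-451 + 3) = 1/(-448) = -1/448 ≈ -0.0022321)
p*(-9 - 1*(-26)) = -(-9 - 1*(-26))/448 = -(-9 + 26)/448 = -1/448*17 = -17/448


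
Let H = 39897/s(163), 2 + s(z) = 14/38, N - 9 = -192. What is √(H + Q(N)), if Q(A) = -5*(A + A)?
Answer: I*√22623 ≈ 150.41*I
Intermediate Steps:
N = -183 (N = 9 - 192 = -183)
s(z) = -31/19 (s(z) = -2 + 14/38 = -2 + 14*(1/38) = -2 + 7/19 = -31/19)
Q(A) = -10*A
H = -24453 (H = 39897/(-31/19) = 39897*(-19/31) = -24453)
√(H + Q(N)) = √(-24453 - 10*(-183)) = √(-24453 + 1830) = √(-22623) = I*√22623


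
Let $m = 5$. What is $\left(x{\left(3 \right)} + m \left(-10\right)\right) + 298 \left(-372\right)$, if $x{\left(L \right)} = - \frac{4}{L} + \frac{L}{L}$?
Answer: $- \frac{332719}{3} \approx -1.1091 \cdot 10^{5}$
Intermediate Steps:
$x{\left(L \right)} = 1 - \frac{4}{L}$ ($x{\left(L \right)} = - \frac{4}{L} + 1 = 1 - \frac{4}{L}$)
$\left(x{\left(3 \right)} + m \left(-10\right)\right) + 298 \left(-372\right) = \left(\frac{-4 + 3}{3} + 5 \left(-10\right)\right) + 298 \left(-372\right) = \left(\frac{1}{3} \left(-1\right) - 50\right) - 110856 = \left(- \frac{1}{3} - 50\right) - 110856 = - \frac{151}{3} - 110856 = - \frac{332719}{3}$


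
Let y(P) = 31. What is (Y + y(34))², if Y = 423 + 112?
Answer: 320356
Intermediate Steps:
Y = 535
(Y + y(34))² = (535 + 31)² = 566² = 320356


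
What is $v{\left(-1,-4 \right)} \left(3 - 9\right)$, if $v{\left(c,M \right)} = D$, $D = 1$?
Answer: $-6$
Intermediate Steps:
$v{\left(c,M \right)} = 1$
$v{\left(-1,-4 \right)} \left(3 - 9\right) = 1 \left(3 - 9\right) = 1 \left(-6\right) = -6$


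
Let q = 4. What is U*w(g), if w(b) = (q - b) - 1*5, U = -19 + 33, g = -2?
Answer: 14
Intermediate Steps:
U = 14
w(b) = -1 - b (w(b) = (4 - b) - 1*5 = (4 - b) - 5 = -1 - b)
U*w(g) = 14*(-1 - 1*(-2)) = 14*(-1 + 2) = 14*1 = 14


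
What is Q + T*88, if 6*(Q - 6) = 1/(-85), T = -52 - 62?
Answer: -5113261/510 ≈ -10026.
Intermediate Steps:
T = -114
Q = 3059/510 (Q = 6 + (⅙)/(-85) = 6 + (⅙)*(-1/85) = 6 - 1/510 = 3059/510 ≈ 5.9980)
Q + T*88 = 3059/510 - 114*88 = 3059/510 - 10032 = -5113261/510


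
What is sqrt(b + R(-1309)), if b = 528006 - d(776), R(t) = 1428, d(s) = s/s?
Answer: sqrt(529433) ≈ 727.62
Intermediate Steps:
d(s) = 1
b = 528005 (b = 528006 - 1*1 = 528006 - 1 = 528005)
sqrt(b + R(-1309)) = sqrt(528005 + 1428) = sqrt(529433)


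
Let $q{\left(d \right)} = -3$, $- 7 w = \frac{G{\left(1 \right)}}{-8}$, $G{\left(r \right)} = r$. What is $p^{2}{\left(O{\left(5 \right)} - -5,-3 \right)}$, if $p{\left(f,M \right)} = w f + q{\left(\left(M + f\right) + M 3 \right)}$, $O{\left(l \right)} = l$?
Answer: $\frac{6241}{784} \approx 7.9605$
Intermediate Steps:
$w = \frac{1}{56}$ ($w = - \frac{1 \frac{1}{-8}}{7} = - \frac{1 \left(- \frac{1}{8}\right)}{7} = \left(- \frac{1}{7}\right) \left(- \frac{1}{8}\right) = \frac{1}{56} \approx 0.017857$)
$p{\left(f,M \right)} = -3 + \frac{f}{56}$ ($p{\left(f,M \right)} = \frac{f}{56} - 3 = -3 + \frac{f}{56}$)
$p^{2}{\left(O{\left(5 \right)} - -5,-3 \right)} = \left(-3 + \frac{5 - -5}{56}\right)^{2} = \left(-3 + \frac{5 + 5}{56}\right)^{2} = \left(-3 + \frac{1}{56} \cdot 10\right)^{2} = \left(-3 + \frac{5}{28}\right)^{2} = \left(- \frac{79}{28}\right)^{2} = \frac{6241}{784}$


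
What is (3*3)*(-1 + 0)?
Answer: -9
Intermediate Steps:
(3*3)*(-1 + 0) = 9*(-1) = -9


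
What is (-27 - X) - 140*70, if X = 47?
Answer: -9874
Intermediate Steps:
(-27 - X) - 140*70 = (-27 - 1*47) - 140*70 = (-27 - 47) - 9800 = -74 - 9800 = -9874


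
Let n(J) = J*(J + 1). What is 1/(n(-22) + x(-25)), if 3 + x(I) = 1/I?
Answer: 25/11474 ≈ 0.0021788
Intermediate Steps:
x(I) = -3 + 1/I
n(J) = J*(1 + J)
1/(n(-22) + x(-25)) = 1/(-22*(1 - 22) + (-3 + 1/(-25))) = 1/(-22*(-21) + (-3 - 1/25)) = 1/(462 - 76/25) = 1/(11474/25) = 25/11474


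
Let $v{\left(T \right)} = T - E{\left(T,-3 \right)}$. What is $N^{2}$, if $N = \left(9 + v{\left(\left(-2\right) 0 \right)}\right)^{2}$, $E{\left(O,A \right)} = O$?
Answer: $6561$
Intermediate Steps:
$v{\left(T \right)} = 0$ ($v{\left(T \right)} = T - T = 0$)
$N = 81$ ($N = \left(9 + 0\right)^{2} = 9^{2} = 81$)
$N^{2} = 81^{2} = 6561$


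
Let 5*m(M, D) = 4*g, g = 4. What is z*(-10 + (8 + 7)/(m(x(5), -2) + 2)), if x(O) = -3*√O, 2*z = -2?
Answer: 185/26 ≈ 7.1154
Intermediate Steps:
z = -1 (z = (½)*(-2) = -1)
m(M, D) = 16/5 (m(M, D) = (4*4)/5 = (⅕)*16 = 16/5)
z*(-10 + (8 + 7)/(m(x(5), -2) + 2)) = -(-10 + (8 + 7)/(16/5 + 2)) = -(-10 + 15/(26/5)) = -(-10 + 15*(5/26)) = -(-10 + 75/26) = -1*(-185/26) = 185/26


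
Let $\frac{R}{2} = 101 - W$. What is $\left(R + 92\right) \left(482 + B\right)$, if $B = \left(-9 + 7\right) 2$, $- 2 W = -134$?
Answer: $76480$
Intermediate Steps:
$W = 67$ ($W = \left(- \frac{1}{2}\right) \left(-134\right) = 67$)
$B = -4$ ($B = \left(-2\right) 2 = -4$)
$R = 68$ ($R = 2 \left(101 - 67\right) = 2 \cdot 34 = 68$)
$\left(R + 92\right) \left(482 + B\right) = \left(68 + 92\right) \left(482 - 4\right) = 160 \cdot 478 = 76480$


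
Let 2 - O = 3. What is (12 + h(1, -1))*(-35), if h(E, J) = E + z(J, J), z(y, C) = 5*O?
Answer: -280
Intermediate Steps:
O = -1 (O = 2 - 1*3 = 2 - 3 = -1)
z(y, C) = -5 (z(y, C) = 5*(-1) = -5)
h(E, J) = -5 + E (h(E, J) = E - 5 = -5 + E)
(12 + h(1, -1))*(-35) = (12 + (-5 + 1))*(-35) = (12 - 4)*(-35) = 8*(-35) = -280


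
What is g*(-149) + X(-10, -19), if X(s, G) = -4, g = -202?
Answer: 30094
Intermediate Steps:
g*(-149) + X(-10, -19) = -202*(-149) - 4 = 30098 - 4 = 30094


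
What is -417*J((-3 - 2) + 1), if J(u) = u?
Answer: 1668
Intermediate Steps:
-417*J((-3 - 2) + 1) = -417*((-3 - 2) + 1) = -417*(-5 + 1) = -417*(-4) = 1668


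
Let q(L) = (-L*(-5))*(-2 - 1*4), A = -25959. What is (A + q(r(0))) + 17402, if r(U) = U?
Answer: -8557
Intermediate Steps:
q(L) = -30*L (q(L) = (5*L)*(-2 - 4) = (5*L)*(-6) = -30*L)
(A + q(r(0))) + 17402 = (-25959 - 30*0) + 17402 = (-25959 + 0) + 17402 = -25959 + 17402 = -8557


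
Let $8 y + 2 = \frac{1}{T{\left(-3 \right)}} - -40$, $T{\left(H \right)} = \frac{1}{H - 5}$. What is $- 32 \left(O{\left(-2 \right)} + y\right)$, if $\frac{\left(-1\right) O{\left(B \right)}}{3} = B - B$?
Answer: $-120$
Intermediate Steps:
$T{\left(H \right)} = \frac{1}{-5 + H}$
$O{\left(B \right)} = 0$ ($O{\left(B \right)} = - 3 \left(B - B\right) = \left(-3\right) 0 = 0$)
$y = \frac{15}{4}$ ($y = - \frac{1}{4} + \frac{\frac{1}{\frac{1}{-5 - 3}} - -40}{8} = - \frac{1}{4} + \frac{\frac{1}{\frac{1}{-8}} + 40}{8} = - \frac{1}{4} + \frac{\frac{1}{- \frac{1}{8}} + 40}{8} = - \frac{1}{4} + \frac{-8 + 40}{8} = - \frac{1}{4} + \frac{1}{8} \cdot 32 = - \frac{1}{4} + 4 = \frac{15}{4} \approx 3.75$)
$- 32 \left(O{\left(-2 \right)} + y\right) = - 32 \left(0 + \frac{15}{4}\right) = \left(-32\right) \frac{15}{4} = -120$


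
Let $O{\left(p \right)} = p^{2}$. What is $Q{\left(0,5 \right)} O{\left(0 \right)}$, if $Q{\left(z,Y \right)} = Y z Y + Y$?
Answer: $0$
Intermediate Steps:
$Q{\left(z,Y \right)} = Y + z Y^{2}$ ($Q{\left(z,Y \right)} = z Y^{2} + Y = Y + z Y^{2}$)
$Q{\left(0,5 \right)} O{\left(0 \right)} = 5 \left(1 + 5 \cdot 0\right) 0^{2} = 5 \left(1 + 0\right) 0 = 5 \cdot 1 \cdot 0 = 5 \cdot 0 = 0$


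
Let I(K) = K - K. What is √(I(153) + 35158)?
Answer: √35158 ≈ 187.50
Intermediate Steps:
I(K) = 0
√(I(153) + 35158) = √(0 + 35158) = √35158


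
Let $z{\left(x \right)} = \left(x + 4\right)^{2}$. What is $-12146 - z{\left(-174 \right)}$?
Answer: $-41046$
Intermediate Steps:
$z{\left(x \right)} = \left(4 + x\right)^{2}$
$-12146 - z{\left(-174 \right)} = -12146 - \left(4 - 174\right)^{2} = -12146 - \left(-170\right)^{2} = -12146 - 28900 = -41046$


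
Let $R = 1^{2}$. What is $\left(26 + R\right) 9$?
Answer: $243$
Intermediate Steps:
$R = 1$
$\left(26 + R\right) 9 = \left(26 + 1\right) 9 = 27 \cdot 9 = 243$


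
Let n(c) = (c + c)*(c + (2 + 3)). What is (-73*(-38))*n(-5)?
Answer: 0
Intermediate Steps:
n(c) = 2*c*(5 + c) (n(c) = (2*c)*(c + 5) = (2*c)*(5 + c) = 2*c*(5 + c))
(-73*(-38))*n(-5) = (-73*(-38))*(2*(-5)*(5 - 5)) = 2774*(2*(-5)*0) = 2774*0 = 0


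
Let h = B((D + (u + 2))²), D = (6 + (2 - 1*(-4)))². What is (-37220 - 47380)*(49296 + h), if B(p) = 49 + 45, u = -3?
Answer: -4178394000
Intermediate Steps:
D = 144 (D = (6 + (2 + 4))² = (6 + 6)² = 12² = 144)
B(p) = 94
h = 94
(-37220 - 47380)*(49296 + h) = (-37220 - 47380)*(49296 + 94) = -84600*49390 = -4178394000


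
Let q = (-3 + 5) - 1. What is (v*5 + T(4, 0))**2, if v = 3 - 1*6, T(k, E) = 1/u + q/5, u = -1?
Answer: 6241/25 ≈ 249.64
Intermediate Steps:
q = 1 (q = 2 - 1 = 1)
T(k, E) = -4/5 (T(k, E) = 1/(-1) + 1/5 = 1*(-1) + 1*(1/5) = -1 + 1/5 = -4/5)
v = -3 (v = 3 - 6 = -3)
(v*5 + T(4, 0))**2 = (-3*5 - 4/5)**2 = (-15 - 4/5)**2 = (-79/5)**2 = 6241/25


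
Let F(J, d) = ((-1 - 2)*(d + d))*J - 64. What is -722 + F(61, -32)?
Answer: 10926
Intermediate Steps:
F(J, d) = -64 - 6*J*d (F(J, d) = (-6*d)*J - 64 = -6*J*d - 64 = -64 - 6*J*d)
-722 + F(61, -32) = -722 + (-64 - 6*61*(-32)) = -722 + (-64 + 11712) = -722 + 11648 = 10926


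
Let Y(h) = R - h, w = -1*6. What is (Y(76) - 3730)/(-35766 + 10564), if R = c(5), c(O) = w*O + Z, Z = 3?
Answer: 3833/25202 ≈ 0.15209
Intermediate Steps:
w = -6
c(O) = 3 - 6*O (c(O) = -6*O + 3 = 3 - 6*O)
R = -27 (R = 3 - 6*5 = 3 - 30 = -27)
Y(h) = -27 - h
(Y(76) - 3730)/(-35766 + 10564) = ((-27 - 1*76) - 3730)/(-35766 + 10564) = ((-27 - 76) - 3730)/(-25202) = (-103 - 3730)*(-1/25202) = -3833*(-1/25202) = 3833/25202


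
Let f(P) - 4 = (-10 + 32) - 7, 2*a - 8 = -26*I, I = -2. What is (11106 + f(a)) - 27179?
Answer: -16054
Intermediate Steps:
a = 30 (a = 4 + (-26*(-2))/2 = 4 + (½)*52 = 4 + 26 = 30)
f(P) = 19 (f(P) = 4 + ((-10 + 32) - 7) = 4 + (22 - 7) = 4 + 15 = 19)
(11106 + f(a)) - 27179 = (11106 + 19) - 27179 = 11125 - 27179 = -16054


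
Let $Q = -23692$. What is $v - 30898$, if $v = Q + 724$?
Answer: $-53866$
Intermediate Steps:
$v = -22968$ ($v = -23692 + 724 = -22968$)
$v - 30898 = -22968 - 30898 = -53866$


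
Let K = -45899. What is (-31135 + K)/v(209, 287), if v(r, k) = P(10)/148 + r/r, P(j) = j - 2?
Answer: -950086/13 ≈ -73084.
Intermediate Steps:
P(j) = -2 + j
v(r, k) = 39/37 (v(r, k) = (-2 + 10)/148 + r/r = 8*(1/148) + 1 = 2/37 + 1 = 39/37)
(-31135 + K)/v(209, 287) = (-31135 - 45899)/(39/37) = -77034*37/39 = -950086/13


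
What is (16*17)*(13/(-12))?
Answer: -884/3 ≈ -294.67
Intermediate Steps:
(16*17)*(13/(-12)) = 272*(13*(-1/12)) = 272*(-13/12) = -884/3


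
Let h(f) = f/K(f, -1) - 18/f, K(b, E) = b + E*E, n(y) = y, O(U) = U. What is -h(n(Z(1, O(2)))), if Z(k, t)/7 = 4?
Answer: -131/406 ≈ -0.32266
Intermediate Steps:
Z(k, t) = 28 (Z(k, t) = 7*4 = 28)
K(b, E) = b + E²
h(f) = -18/f + f/(1 + f) (h(f) = f/(f + (-1)²) - 18/f = f/(f + 1) - 18/f = f/(1 + f) - 18/f = -18/f + f/(1 + f))
-h(n(Z(1, O(2)))) = -(-18 + 28² - 18*28)/(28*(1 + 28)) = -(-18 + 784 - 504)/(28*29) = -262/(28*29) = -1*131/406 = -131/406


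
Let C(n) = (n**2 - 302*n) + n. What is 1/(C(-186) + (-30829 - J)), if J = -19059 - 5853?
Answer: 1/84665 ≈ 1.1811e-5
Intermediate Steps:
J = -24912
C(n) = n**2 - 301*n
1/(C(-186) + (-30829 - J)) = 1/(-186*(-301 - 186) + (-30829 - 1*(-24912))) = 1/(-186*(-487) + (-30829 + 24912)) = 1/(90582 - 5917) = 1/84665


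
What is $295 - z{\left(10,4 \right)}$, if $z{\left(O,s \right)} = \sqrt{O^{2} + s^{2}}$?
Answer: $295 - 2 \sqrt{29} \approx 284.23$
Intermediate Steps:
$295 - z{\left(10,4 \right)} = 295 - \sqrt{10^{2} + 4^{2}} = 295 - \sqrt{100 + 16} = 295 - \sqrt{116} = 295 - 2 \sqrt{29}$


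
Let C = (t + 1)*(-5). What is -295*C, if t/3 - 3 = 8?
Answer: 50150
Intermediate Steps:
t = 33 (t = 9 + 3*8 = 9 + 24 = 33)
C = -170 (C = (33 + 1)*(-5) = 34*(-5) = -170)
-295*C = -295*(-170) = 50150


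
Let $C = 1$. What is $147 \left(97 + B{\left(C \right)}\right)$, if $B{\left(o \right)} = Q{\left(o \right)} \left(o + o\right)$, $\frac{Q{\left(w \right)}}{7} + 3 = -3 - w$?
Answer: $-147$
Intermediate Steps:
$Q{\left(w \right)} = -42 - 7 w$ ($Q{\left(w \right)} = -21 + 7 \left(-3 - w\right) = -21 - \left(21 + 7 w\right) = -42 - 7 w$)
$B{\left(o \right)} = 2 o \left(-42 - 7 o\right)$ ($B{\left(o \right)} = \left(-42 - 7 o\right) \left(o + o\right) = \left(-42 - 7 o\right) 2 o = 2 o \left(-42 - 7 o\right)$)
$147 \left(97 + B{\left(C \right)}\right) = 147 \left(97 - 14 \left(6 + 1\right)\right) = 147 \left(97 - 14 \cdot 7\right) = 147 \left(97 - 98\right) = 147 \left(-1\right) = -147$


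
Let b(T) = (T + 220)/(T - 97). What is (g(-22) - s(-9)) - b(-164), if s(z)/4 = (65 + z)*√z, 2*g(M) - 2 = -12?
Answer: -1249/261 - 672*I ≈ -4.7854 - 672.0*I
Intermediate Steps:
g(M) = -5 (g(M) = 1 + (½)*(-12) = 1 - 6 = -5)
b(T) = (220 + T)/(-97 + T)
s(z) = 4*√z*(65 + z) (s(z) = 4*((65 + z)*√z) = 4*(√z*(65 + z)) = 4*√z*(65 + z))
(g(-22) - s(-9)) - b(-164) = (-5 - 4*√(-9)*(65 - 9)) - (220 - 164)/(-97 - 164) = (-5 - 4*3*I*56) - 56/(-261) = (-5 - 672*I) - (-1)*56/261 = (-5 - 672*I) - 1*(-56/261) = (-5 - 672*I) + 56/261 = -1249/261 - 672*I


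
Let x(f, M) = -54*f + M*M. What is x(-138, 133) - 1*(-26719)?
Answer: 51860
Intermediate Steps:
x(f, M) = M**2 - 54*f (x(f, M) = -54*f + M**2 = M**2 - 54*f)
x(-138, 133) - 1*(-26719) = (133**2 - 54*(-138)) - 1*(-26719) = (17689 + 7452) + 26719 = 25141 + 26719 = 51860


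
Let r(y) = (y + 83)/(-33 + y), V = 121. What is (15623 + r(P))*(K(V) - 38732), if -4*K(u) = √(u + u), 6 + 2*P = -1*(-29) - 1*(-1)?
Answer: -12703631216/21 - 901967*√2/21 ≈ -6.0500e+8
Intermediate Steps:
P = 12 (P = -3 + (-1*(-29) - 1*(-1))/2 = -3 + (29 + 1)/2 = -3 + (½)*30 = -3 + 15 = 12)
r(y) = (83 + y)/(-33 + y)
K(u) = -√2*√u/4 (K(u) = -√(u + u)/4 = -√2*√u/4)
(15623 + r(P))*(K(V) - 38732) = (15623 + (83 + 12)/(-33 + 12))*(-√2*√121/4 - 38732) = (15623 + 95/(-21))*(-¼*√2*11 - 38732) = (15623 - 1/21*95)*(-11*√2/4 - 38732) = (15623 - 95/21)*(-38732 - 11*√2/4) = 327988*(-38732 - 11*√2/4)/21 = -12703631216/21 - 901967*√2/21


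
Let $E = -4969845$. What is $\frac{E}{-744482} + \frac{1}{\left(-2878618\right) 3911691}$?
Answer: $\frac{13990441837639761157}{2095765988711894079} \approx 6.6756$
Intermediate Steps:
$\frac{E}{-744482} + \frac{1}{\left(-2878618\right) 3911691} = - \frac{4969845}{-744482} + \frac{1}{\left(-2878618\right) 3911691} = \left(-4969845\right) \left(- \frac{1}{744482}\right) - \frac{1}{11260264123038} = \frac{4969845}{744482} - \frac{1}{11260264123038} = \frac{13990441837639761157}{2095765988711894079}$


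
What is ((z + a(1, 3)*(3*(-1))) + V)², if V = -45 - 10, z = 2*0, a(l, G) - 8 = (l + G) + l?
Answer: 8836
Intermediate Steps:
a(l, G) = 8 + G + 2*l (a(l, G) = 8 + ((l + G) + l) = 8 + ((G + l) + l) = 8 + (G + 2*l) = 8 + G + 2*l)
z = 0
V = -55
((z + a(1, 3)*(3*(-1))) + V)² = ((0 + (8 + 3 + 2*1)*(3*(-1))) - 55)² = ((0 + (8 + 3 + 2)*(-3)) - 55)² = ((0 + 13*(-3)) - 55)² = ((0 - 39) - 55)² = (-39 - 55)² = (-94)² = 8836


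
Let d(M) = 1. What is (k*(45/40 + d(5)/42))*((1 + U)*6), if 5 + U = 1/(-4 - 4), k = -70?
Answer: 31845/16 ≈ 1990.3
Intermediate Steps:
U = -41/8 (U = -5 + 1/(-4 - 4) = -5 + 1/(-8) = -5 - 1/8 = -41/8 ≈ -5.1250)
(k*(45/40 + d(5)/42))*((1 + U)*6) = (-70*(45/40 + 1/42))*((1 - 41/8)*6) = (-70*(45*(1/40) + 1*(1/42)))*(-33/8*6) = -70*(9/8 + 1/42)*(-99/4) = -70*193/168*(-99/4) = -965/12*(-99/4) = 31845/16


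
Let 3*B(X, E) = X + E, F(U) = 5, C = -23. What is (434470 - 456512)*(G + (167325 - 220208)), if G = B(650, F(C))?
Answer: 3482503748/3 ≈ 1.1608e+9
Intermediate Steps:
B(X, E) = E/3 + X/3 (B(X, E) = (X + E)/3 = (E + X)/3 = E/3 + X/3)
G = 655/3 (G = (⅓)*5 + (⅓)*650 = 5/3 + 650/3 = 655/3 ≈ 218.33)
(434470 - 456512)*(G + (167325 - 220208)) = (434470 - 456512)*(655/3 + (167325 - 220208)) = -22042*(655/3 - 52883) = -22042*(-157994/3) = 3482503748/3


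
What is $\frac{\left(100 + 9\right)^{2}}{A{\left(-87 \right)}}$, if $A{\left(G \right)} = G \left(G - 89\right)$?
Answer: $\frac{11881}{15312} \approx 0.77593$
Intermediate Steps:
$A{\left(G \right)} = G \left(-89 + G\right)$
$\frac{\left(100 + 9\right)^{2}}{A{\left(-87 \right)}} = \frac{\left(100 + 9\right)^{2}}{\left(-87\right) \left(-89 - 87\right)} = \frac{109^{2}}{\left(-87\right) \left(-176\right)} = \frac{11881}{15312}$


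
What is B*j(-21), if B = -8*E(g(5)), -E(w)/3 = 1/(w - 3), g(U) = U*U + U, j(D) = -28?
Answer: -224/9 ≈ -24.889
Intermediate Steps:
g(U) = U + U² (g(U) = U² + U = U + U²)
E(w) = -3/(-3 + w) (E(w) = -3/(w - 3) = -3/(-3 + w))
B = 8/9 (B = -(-24)/(-3 + 5*(1 + 5)) = -(-24)/(-3 + 5*6) = -(-24)/(-3 + 30) = -(-24)/27 = -8*(-⅑) = 8/9 ≈ 0.88889)
B*j(-21) = (8/9)*(-28) = -224/9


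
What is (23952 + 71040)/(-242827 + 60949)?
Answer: -15832/30313 ≈ -0.52228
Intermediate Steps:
(23952 + 71040)/(-242827 + 60949) = 94992/(-181878) = 94992*(-1/181878) = -15832/30313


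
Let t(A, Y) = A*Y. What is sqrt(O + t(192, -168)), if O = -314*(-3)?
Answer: I*sqrt(31314) ≈ 176.96*I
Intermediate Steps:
O = 942
sqrt(O + t(192, -168)) = sqrt(942 + 192*(-168)) = sqrt(942 - 32256) = sqrt(-31314) = I*sqrt(31314)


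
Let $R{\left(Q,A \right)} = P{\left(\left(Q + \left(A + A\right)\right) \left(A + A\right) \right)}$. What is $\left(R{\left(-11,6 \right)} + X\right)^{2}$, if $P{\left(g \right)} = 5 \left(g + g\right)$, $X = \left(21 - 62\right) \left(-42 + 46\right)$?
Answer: $1936$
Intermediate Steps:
$X = -164$ ($X = \left(-41\right) 4 = -164$)
$P{\left(g \right)} = 10 g$ ($P{\left(g \right)} = 5 \cdot 2 g = 10 g$)
$R{\left(Q,A \right)} = 20 A \left(Q + 2 A\right)$ ($R{\left(Q,A \right)} = 10 \left(Q + \left(A + A\right)\right) \left(A + A\right) = 10 \left(Q + 2 A\right) 2 A = 10 \cdot 2 A \left(Q + 2 A\right) = 20 A \left(Q + 2 A\right)$)
$\left(R{\left(-11,6 \right)} + X\right)^{2} = \left(20 \cdot 6 \left(-11 + 2 \cdot 6\right) - 164\right)^{2} = \left(20 \cdot 6 \left(-11 + 12\right) - 164\right)^{2} = \left(20 \cdot 6 \cdot 1 - 164\right)^{2} = \left(120 - 164\right)^{2} = \left(-44\right)^{2} = 1936$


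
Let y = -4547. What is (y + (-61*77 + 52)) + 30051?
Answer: 20859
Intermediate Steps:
(y + (-61*77 + 52)) + 30051 = (-4547 + (-61*77 + 52)) + 30051 = (-4547 + (-4697 + 52)) + 30051 = (-4547 - 4645) + 30051 = -9192 + 30051 = 20859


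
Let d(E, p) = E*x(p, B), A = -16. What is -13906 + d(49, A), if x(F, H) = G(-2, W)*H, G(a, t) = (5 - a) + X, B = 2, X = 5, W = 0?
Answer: -12730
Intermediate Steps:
G(a, t) = 10 - a (G(a, t) = (5 - a) + 5 = 10 - a)
x(F, H) = 12*H (x(F, H) = (10 - 1*(-2))*H = (10 + 2)*H = 12*H)
d(E, p) = 24*E (d(E, p) = E*(12*2) = E*24 = 24*E)
-13906 + d(49, A) = -13906 + 24*49 = -13906 + 1176 = -12730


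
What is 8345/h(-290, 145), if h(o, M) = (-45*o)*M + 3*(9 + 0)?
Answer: 8345/1892277 ≈ 0.0044100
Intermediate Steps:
h(o, M) = 27 - 45*M*o (h(o, M) = -45*M*o + 3*9 = -45*M*o + 27 = 27 - 45*M*o)
8345/h(-290, 145) = 8345/(27 - 45*145*(-290)) = 8345/(27 + 1892250) = 8345/1892277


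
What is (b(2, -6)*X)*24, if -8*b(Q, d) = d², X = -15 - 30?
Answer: 4860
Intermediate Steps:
X = -45
b(Q, d) = -d²/8
(b(2, -6)*X)*24 = (-⅛*(-6)²*(-45))*24 = (-⅛*36*(-45))*24 = -9/2*(-45)*24 = (405/2)*24 = 4860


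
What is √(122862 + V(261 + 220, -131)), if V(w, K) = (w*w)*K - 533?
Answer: I*√30185962 ≈ 5494.2*I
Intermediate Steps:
V(w, K) = -533 + K*w² (V(w, K) = w²*K - 533 = K*w² - 533 = -533 + K*w²)
√(122862 + V(261 + 220, -131)) = √(122862 + (-533 - 131*(261 + 220)²)) = √(122862 + (-533 - 131*481²)) = √(122862 + (-533 - 131*231361)) = √(122862 + (-533 - 30308291)) = √(122862 - 30308824) = √(-30185962) = I*√30185962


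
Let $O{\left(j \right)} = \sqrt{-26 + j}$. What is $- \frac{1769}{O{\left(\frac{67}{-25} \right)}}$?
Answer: $\frac{8845 i \sqrt{717}}{717} \approx 330.32 i$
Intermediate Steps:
$- \frac{1769}{O{\left(\frac{67}{-25} \right)}} = - \frac{1769}{\sqrt{-26 + \frac{67}{-25}}} = - \frac{1769}{\sqrt{-26 + 67 \left(- \frac{1}{25}\right)}} = - \frac{1769}{\sqrt{-26 - \frac{67}{25}}} = - \frac{1769}{\sqrt{- \frac{717}{25}}} = - \frac{1769}{\frac{1}{5} i \sqrt{717}} = - 1769 \left(- \frac{5 i \sqrt{717}}{717}\right) = \frac{8845 i \sqrt{717}}{717}$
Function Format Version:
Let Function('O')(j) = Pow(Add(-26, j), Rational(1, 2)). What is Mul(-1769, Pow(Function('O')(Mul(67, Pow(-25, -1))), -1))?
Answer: Mul(Rational(8845, 717), I, Pow(717, Rational(1, 2))) ≈ Mul(330.32, I)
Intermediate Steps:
Mul(-1769, Pow(Function('O')(Mul(67, Pow(-25, -1))), -1)) = Mul(-1769, Pow(Pow(Add(-26, Mul(67, Pow(-25, -1))), Rational(1, 2)), -1)) = Mul(-1769, Pow(Pow(Add(-26, Mul(67, Rational(-1, 25))), Rational(1, 2)), -1)) = Mul(-1769, Pow(Pow(Add(-26, Rational(-67, 25)), Rational(1, 2)), -1)) = Mul(-1769, Pow(Pow(Rational(-717, 25), Rational(1, 2)), -1)) = Mul(-1769, Pow(Mul(Rational(1, 5), I, Pow(717, Rational(1, 2))), -1)) = Mul(-1769, Mul(Rational(-5, 717), I, Pow(717, Rational(1, 2)))) = Mul(Rational(8845, 717), I, Pow(717, Rational(1, 2)))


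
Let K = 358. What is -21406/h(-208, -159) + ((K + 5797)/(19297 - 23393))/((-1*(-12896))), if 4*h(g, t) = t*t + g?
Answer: -4522986622299/1324406407168 ≈ -3.4151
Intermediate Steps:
h(g, t) = g/4 + t²/4 (h(g, t) = (t*t + g)/4 = (t² + g)/4 = (g + t²)/4 = g/4 + t²/4)
-21406/h(-208, -159) + ((K + 5797)/(19297 - 23393))/((-1*(-12896))) = -21406/((¼)*(-208) + (¼)*(-159)²) + ((358 + 5797)/(19297 - 23393))/((-1*(-12896))) = -21406/(-52 + (¼)*25281) + (6155/(-4096))/12896 = -21406/(-52 + 25281/4) + (6155*(-1/4096))*(1/12896) = -21406/25073/4 - 6155/4096*1/12896 = -21406*4/25073 - 6155/52822016 = -85624/25073 - 6155/52822016 = -4522986622299/1324406407168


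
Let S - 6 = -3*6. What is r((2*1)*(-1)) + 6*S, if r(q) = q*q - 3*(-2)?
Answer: -62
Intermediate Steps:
S = -12 (S = 6 - 3*6 = 6 - 18 = -12)
r(q) = 6 + q² (r(q) = q² + 6 = 6 + q²)
r((2*1)*(-1)) + 6*S = (6 + ((2*1)*(-1))²) + 6*(-12) = (6 + (2*(-1))²) - 72 = (6 + (-2)²) - 72 = (6 + 4) - 72 = 10 - 72 = -62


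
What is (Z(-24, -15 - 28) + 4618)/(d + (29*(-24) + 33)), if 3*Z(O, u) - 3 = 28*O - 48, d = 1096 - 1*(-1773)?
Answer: 4379/2206 ≈ 1.9850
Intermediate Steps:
d = 2869 (d = 1096 + 1773 = 2869)
Z(O, u) = -15 + 28*O/3 (Z(O, u) = 1 + (28*O - 48)/3 = 1 + (-48 + 28*O)/3 = 1 + (-16 + 28*O/3) = -15 + 28*O/3)
(Z(-24, -15 - 28) + 4618)/(d + (29*(-24) + 33)) = ((-15 + (28/3)*(-24)) + 4618)/(2869 + (29*(-24) + 33)) = ((-15 - 224) + 4618)/(2869 + (-696 + 33)) = (-239 + 4618)/(2869 - 663) = 4379/2206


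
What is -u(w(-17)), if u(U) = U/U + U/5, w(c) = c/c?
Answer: -6/5 ≈ -1.2000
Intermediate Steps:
w(c) = 1
u(U) = 1 + U/5 (u(U) = 1 + U*(⅕) = 1 + U/5)
-u(w(-17)) = -(1 + (⅕)*1) = -(1 + ⅕) = -1*6/5 = -6/5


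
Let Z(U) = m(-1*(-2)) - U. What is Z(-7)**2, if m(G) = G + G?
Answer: 121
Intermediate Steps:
m(G) = 2*G
Z(U) = 4 - U (Z(U) = 2*(-1*(-2)) - U = 2*2 - U = 4 - U)
Z(-7)**2 = (4 - 1*(-7))**2 = (4 + 7)**2 = 11**2 = 121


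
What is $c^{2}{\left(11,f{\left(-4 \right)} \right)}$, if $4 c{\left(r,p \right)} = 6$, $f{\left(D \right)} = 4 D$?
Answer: $\frac{9}{4} \approx 2.25$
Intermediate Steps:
$c{\left(r,p \right)} = \frac{3}{2}$ ($c{\left(r,p \right)} = \frac{1}{4} \cdot 6 = \frac{3}{2}$)
$c^{2}{\left(11,f{\left(-4 \right)} \right)} = \left(\frac{3}{2}\right)^{2} = \frac{9}{4}$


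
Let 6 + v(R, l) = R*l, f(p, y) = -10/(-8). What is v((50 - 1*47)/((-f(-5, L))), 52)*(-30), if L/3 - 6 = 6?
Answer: 3924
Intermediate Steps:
L = 36 (L = 18 + 3*6 = 18 + 18 = 36)
f(p, y) = 5/4 (f(p, y) = -10*(-1/8) = 5/4)
v(R, l) = -6 + R*l
v((50 - 1*47)/((-f(-5, L))), 52)*(-30) = (-6 + ((50 - 1*47)/((-1*5/4)))*52)*(-30) = (-6 + ((50 - 47)/(-5/4))*52)*(-30) = (-6 + (3*(-4/5))*52)*(-30) = (-6 - 12/5*52)*(-30) = (-6 - 624/5)*(-30) = -654/5*(-30) = 3924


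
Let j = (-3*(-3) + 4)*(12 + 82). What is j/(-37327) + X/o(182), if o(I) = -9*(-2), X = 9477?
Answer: 39302887/74654 ≈ 526.47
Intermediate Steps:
o(I) = 18
j = 1222 (j = (9 + 4)*94 = 13*94 = 1222)
j/(-37327) + X/o(182) = 1222/(-37327) + 9477/18 = 1222*(-1/37327) + 9477*(1/18) = -1222/37327 + 1053/2 = 39302887/74654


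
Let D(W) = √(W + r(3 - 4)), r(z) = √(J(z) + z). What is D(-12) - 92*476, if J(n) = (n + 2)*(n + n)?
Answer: -43792 + √(-12 + I*√3) ≈ -43792.0 + 3.4731*I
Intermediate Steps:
J(n) = 2*n*(2 + n) (J(n) = (2 + n)*(2*n) = 2*n*(2 + n))
r(z) = √(z + 2*z*(2 + z)) (r(z) = √(2*z*(2 + z) + z) = √(z + 2*z*(2 + z)))
D(W) = √(W + I*√3) (D(W) = √(W + √((3 - 4)*(5 + 2*(3 - 4)))) = √(W + √(-(5 + 2*(-1)))) = √(W + √(-(5 - 2))) = √(W + √(-1*3)) = √(W + √(-3)) = √(W + I*√3))
D(-12) - 92*476 = √(-12 + I*√3) - 92*476 = √(-12 + I*√3) - 43792 = -43792 + √(-12 + I*√3)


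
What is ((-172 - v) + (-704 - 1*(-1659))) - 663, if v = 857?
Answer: -737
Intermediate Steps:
((-172 - v) + (-704 - 1*(-1659))) - 663 = ((-172 - 1*857) + (-704 - 1*(-1659))) - 663 = ((-172 - 857) + (-704 + 1659)) - 663 = (-1029 + 955) - 663 = -74 - 663 = -737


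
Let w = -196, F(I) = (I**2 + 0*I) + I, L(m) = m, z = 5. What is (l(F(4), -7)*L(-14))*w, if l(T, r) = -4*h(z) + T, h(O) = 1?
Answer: 43904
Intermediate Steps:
F(I) = I + I**2 (F(I) = (I**2 + 0) + I = I**2 + I = I + I**2)
l(T, r) = -4 + T (l(T, r) = -4*1 + T = -4 + T)
(l(F(4), -7)*L(-14))*w = ((-4 + 4*(1 + 4))*(-14))*(-196) = ((-4 + 4*5)*(-14))*(-196) = ((-4 + 20)*(-14))*(-196) = (16*(-14))*(-196) = -224*(-196) = 43904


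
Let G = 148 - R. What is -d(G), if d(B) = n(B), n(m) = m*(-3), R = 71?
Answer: 231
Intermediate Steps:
G = 77 (G = 148 - 1*71 = 148 - 71 = 77)
n(m) = -3*m
d(B) = -3*B
-d(G) = -(-3)*77 = -1*(-231) = 231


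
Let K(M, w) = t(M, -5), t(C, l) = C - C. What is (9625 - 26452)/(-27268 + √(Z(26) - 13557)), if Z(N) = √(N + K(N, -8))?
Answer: 16827/(27268 - I*√(13557 - √26)) ≈ 0.61709 + 0.0026345*I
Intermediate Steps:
t(C, l) = 0
K(M, w) = 0
Z(N) = √N (Z(N) = √(N + 0) = √N)
(9625 - 26452)/(-27268 + √(Z(26) - 13557)) = (9625 - 26452)/(-27268 + √(√26 - 13557)) = -16827/(-27268 + √(-13557 + √26))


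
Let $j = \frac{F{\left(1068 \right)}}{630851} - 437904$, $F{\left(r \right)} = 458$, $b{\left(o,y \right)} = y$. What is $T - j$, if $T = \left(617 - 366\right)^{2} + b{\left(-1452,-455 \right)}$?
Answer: $\frac{315709382492}{630851} \approx 5.0045 \cdot 10^{5}$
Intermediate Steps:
$T = 62546$ ($T = \left(617 - 366\right)^{2} - 455 = 251^{2} - 455 = 63001 - 455 = 62546$)
$j = - \frac{276252175846}{630851}$ ($j = \frac{458}{630851} - 437904 = - \frac{276252175846}{630851} \approx -4.379 \cdot 10^{5}$)
$T - j = 62546 - - \frac{276252175846}{630851} = 62546 + \frac{276252175846}{630851} = \frac{315709382492}{630851}$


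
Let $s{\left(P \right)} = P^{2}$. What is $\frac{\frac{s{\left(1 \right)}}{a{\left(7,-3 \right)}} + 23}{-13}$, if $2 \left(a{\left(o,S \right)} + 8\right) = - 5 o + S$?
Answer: $- \frac{620}{351} \approx -1.7664$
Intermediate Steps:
$a{\left(o,S \right)} = -8 + \frac{S}{2} - \frac{5 o}{2}$ ($a{\left(o,S \right)} = -8 + \frac{- 5 o + S}{2} = -8 + \frac{S - 5 o}{2} = -8 + \left(\frac{S}{2} - \frac{5 o}{2}\right) = -8 + \frac{S}{2} - \frac{5 o}{2}$)
$\frac{\frac{s{\left(1 \right)}}{a{\left(7,-3 \right)}} + 23}{-13} = \frac{\frac{1^{2}}{-8 + \frac{1}{2} \left(-3\right) - \frac{35}{2}} + 23}{-13} = - \frac{1 \frac{1}{-8 - \frac{3}{2} - \frac{35}{2}} + 23}{13} = - \frac{1 \frac{1}{-27} + 23}{13} = - \frac{1 \left(- \frac{1}{27}\right) + 23}{13} = - \frac{- \frac{1}{27} + 23}{13} = \left(- \frac{1}{13}\right) \frac{620}{27} = - \frac{620}{351}$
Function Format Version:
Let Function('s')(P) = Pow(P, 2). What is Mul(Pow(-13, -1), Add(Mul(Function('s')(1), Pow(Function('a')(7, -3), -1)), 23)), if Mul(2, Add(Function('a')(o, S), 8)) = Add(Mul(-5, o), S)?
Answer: Rational(-620, 351) ≈ -1.7664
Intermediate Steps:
Function('a')(o, S) = Add(-8, Mul(Rational(1, 2), S), Mul(Rational(-5, 2), o)) (Function('a')(o, S) = Add(-8, Mul(Rational(1, 2), Add(Mul(-5, o), S))) = Add(-8, Mul(Rational(1, 2), Add(S, Mul(-5, o)))) = Add(-8, Add(Mul(Rational(1, 2), S), Mul(Rational(-5, 2), o))) = Add(-8, Mul(Rational(1, 2), S), Mul(Rational(-5, 2), o)))
Mul(Pow(-13, -1), Add(Mul(Function('s')(1), Pow(Function('a')(7, -3), -1)), 23)) = Mul(Pow(-13, -1), Add(Mul(Pow(1, 2), Pow(Add(-8, Mul(Rational(1, 2), -3), Mul(Rational(-5, 2), 7)), -1)), 23)) = Mul(Rational(-1, 13), Add(Mul(1, Pow(Add(-8, Rational(-3, 2), Rational(-35, 2)), -1)), 23)) = Mul(Rational(-1, 13), Add(Mul(1, Pow(-27, -1)), 23)) = Mul(Rational(-1, 13), Add(Mul(1, Rational(-1, 27)), 23)) = Mul(Rational(-1, 13), Add(Rational(-1, 27), 23)) = Mul(Rational(-1, 13), Rational(620, 27)) = Rational(-620, 351)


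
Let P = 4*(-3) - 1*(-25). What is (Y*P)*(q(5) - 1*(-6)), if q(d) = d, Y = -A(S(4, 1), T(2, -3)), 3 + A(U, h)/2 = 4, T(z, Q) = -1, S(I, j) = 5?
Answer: -286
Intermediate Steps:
A(U, h) = 2 (A(U, h) = -6 + 2*4 = -6 + 8 = 2)
P = 13 (P = -12 + 25 = 13)
Y = -2 (Y = -1*2 = -2)
(Y*P)*(q(5) - 1*(-6)) = (-2*13)*(5 - 1*(-6)) = -26*(5 + 6) = -26*11 = -286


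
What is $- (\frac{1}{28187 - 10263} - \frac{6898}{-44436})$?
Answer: $- \frac{30921047}{199117716} \approx -0.15529$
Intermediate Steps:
$- (\frac{1}{28187 - 10263} - \frac{6898}{-44436}) = - (\frac{1}{17924} - 6898 \left(- \frac{1}{44436}\right)) = - (\frac{1}{17924} - - \frac{3449}{22218}) = - (\frac{1}{17924} + \frac{3449}{22218}) = \left(-1\right) \frac{30921047}{199117716} = - \frac{30921047}{199117716}$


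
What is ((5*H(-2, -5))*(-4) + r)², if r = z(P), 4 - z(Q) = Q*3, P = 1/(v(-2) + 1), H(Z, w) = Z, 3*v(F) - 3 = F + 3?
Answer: 89401/49 ≈ 1824.5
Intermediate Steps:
v(F) = 2 + F/3 (v(F) = 1 + (F + 3)/3 = 1 + (3 + F)/3 = 1 + (1 + F/3) = 2 + F/3)
P = 3/7 (P = 1/((2 + (⅓)*(-2)) + 1) = 1/((2 - ⅔) + 1) = 1/(4/3 + 1) = 1/(7/3) = 3/7 ≈ 0.42857)
z(Q) = 4 - 3*Q (z(Q) = 4 - Q*3 = 4 - 3*Q)
r = 19/7 (r = 4 - 3*3/7 = 4 - 9/7 = 19/7 ≈ 2.7143)
((5*H(-2, -5))*(-4) + r)² = ((5*(-2))*(-4) + 19/7)² = (-10*(-4) + 19/7)² = (40 + 19/7)² = (299/7)² = 89401/49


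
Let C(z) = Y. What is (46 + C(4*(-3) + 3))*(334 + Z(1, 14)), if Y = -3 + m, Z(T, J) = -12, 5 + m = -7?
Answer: 9982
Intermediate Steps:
m = -12 (m = -5 - 7 = -12)
Y = -15 (Y = -3 - 12 = -15)
C(z) = -15
(46 + C(4*(-3) + 3))*(334 + Z(1, 14)) = (46 - 15)*(334 - 12) = 31*322 = 9982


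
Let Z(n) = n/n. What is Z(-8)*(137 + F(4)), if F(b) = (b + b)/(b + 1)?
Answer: 693/5 ≈ 138.60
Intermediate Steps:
F(b) = 2*b/(1 + b) (F(b) = (2*b)/(1 + b) = 2*b/(1 + b))
Z(n) = 1
Z(-8)*(137 + F(4)) = 1*(137 + 2*4/(1 + 4)) = 1*(137 + 2*4/5) = 1*(137 + 2*4*(⅕)) = 1*(137 + 8/5) = 1*(693/5) = 693/5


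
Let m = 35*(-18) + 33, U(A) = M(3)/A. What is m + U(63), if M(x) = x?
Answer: -12536/21 ≈ -596.95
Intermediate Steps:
U(A) = 3/A
m = -597 (m = -630 + 33 = -597)
m + U(63) = -597 + 3/63 = -597 + 3*(1/63) = -597 + 1/21 = -12536/21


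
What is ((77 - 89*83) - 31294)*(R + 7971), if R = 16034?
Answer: -926689020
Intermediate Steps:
((77 - 89*83) - 31294)*(R + 7971) = ((77 - 89*83) - 31294)*(16034 + 7971) = ((77 - 7387) - 31294)*24005 = (-7310 - 31294)*24005 = -38604*24005 = -926689020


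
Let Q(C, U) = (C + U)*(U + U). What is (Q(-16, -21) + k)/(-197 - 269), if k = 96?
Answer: -825/233 ≈ -3.5408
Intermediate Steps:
Q(C, U) = 2*U*(C + U) (Q(C, U) = (C + U)*(2*U) = 2*U*(C + U))
(Q(-16, -21) + k)/(-197 - 269) = (2*(-21)*(-16 - 21) + 96)/(-197 - 269) = (2*(-21)*(-37) + 96)/(-466) = (1554 + 96)*(-1/466) = 1650*(-1/466) = -825/233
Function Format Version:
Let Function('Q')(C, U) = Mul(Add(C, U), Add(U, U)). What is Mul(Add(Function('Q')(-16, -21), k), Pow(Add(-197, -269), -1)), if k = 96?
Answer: Rational(-825, 233) ≈ -3.5408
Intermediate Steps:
Function('Q')(C, U) = Mul(2, U, Add(C, U)) (Function('Q')(C, U) = Mul(Add(C, U), Mul(2, U)) = Mul(2, U, Add(C, U)))
Mul(Add(Function('Q')(-16, -21), k), Pow(Add(-197, -269), -1)) = Mul(Add(Mul(2, -21, Add(-16, -21)), 96), Pow(Add(-197, -269), -1)) = Mul(Add(Mul(2, -21, -37), 96), Pow(-466, -1)) = Mul(Add(1554, 96), Rational(-1, 466)) = Mul(1650, Rational(-1, 466)) = Rational(-825, 233)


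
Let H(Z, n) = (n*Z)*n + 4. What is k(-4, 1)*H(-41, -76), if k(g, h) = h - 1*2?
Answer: 236812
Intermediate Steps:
H(Z, n) = 4 + Z*n**2 (H(Z, n) = (Z*n)*n + 4 = Z*n**2 + 4 = 4 + Z*n**2)
k(g, h) = -2 + h (k(g, h) = h - 2 = -2 + h)
k(-4, 1)*H(-41, -76) = (-2 + 1)*(4 - 41*(-76)**2) = -(4 - 41*5776) = -(4 - 236816) = -1*(-236812) = 236812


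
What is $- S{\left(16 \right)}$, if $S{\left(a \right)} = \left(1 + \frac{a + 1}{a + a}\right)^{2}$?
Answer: $- \frac{2401}{1024} \approx -2.3447$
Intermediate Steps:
$S{\left(a \right)} = \left(1 + \frac{1 + a}{2 a}\right)^{2}$
$- S{\left(16 \right)} = - \frac{\left(1 + 3 \cdot 16\right)^{2}}{4 \cdot 256} = - \frac{\left(1 + 48\right)^{2}}{4 \cdot 256} = - \frac{49^{2}}{4 \cdot 256} = - \frac{2401}{4 \cdot 256} = \left(-1\right) \frac{2401}{1024} = - \frac{2401}{1024}$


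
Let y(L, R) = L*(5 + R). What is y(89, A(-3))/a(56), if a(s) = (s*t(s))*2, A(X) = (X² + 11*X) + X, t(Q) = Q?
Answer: -979/3136 ≈ -0.31218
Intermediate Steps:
A(X) = X² + 12*X
a(s) = 2*s² (a(s) = (s*s)*2 = s²*2 = 2*s²)
y(89, A(-3))/a(56) = (89*(5 - 3*(12 - 3)))/((2*56²)) = (89*(5 - 3*9))/((2*3136)) = (89*(5 - 27))/6272 = (89*(-22))*(1/6272) = -1958*1/6272 = -979/3136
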